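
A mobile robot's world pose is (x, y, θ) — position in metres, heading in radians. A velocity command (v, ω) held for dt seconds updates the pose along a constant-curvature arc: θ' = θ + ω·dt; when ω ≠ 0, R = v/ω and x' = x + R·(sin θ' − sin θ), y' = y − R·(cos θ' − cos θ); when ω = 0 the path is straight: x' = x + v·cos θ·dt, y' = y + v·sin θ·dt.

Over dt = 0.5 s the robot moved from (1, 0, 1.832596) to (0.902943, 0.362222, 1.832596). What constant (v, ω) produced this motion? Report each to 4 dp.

Δθ = 1.832596 − 1.832596 = 0.000000
ω = Δθ/dt = 0.000000/0.5 = 0.0000
ω = 0 → v = (Δx·cos θ + Δy·sin θ)/dt = 0.7500

v = 0.7500, ω = 0.0000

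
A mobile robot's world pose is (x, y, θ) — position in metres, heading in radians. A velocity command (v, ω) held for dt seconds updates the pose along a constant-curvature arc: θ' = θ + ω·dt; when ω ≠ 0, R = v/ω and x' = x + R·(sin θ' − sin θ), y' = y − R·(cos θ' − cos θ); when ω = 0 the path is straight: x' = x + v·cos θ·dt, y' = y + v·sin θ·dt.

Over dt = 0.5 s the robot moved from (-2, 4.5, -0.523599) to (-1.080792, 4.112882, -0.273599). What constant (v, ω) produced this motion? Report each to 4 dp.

v = 2.0000, ω = 0.5000

Δθ = -0.273599 − -0.523599 = 0.250000
ω = Δθ/dt = 0.250000/0.5 = 0.5000
R = Δx/(sin θ' − sin θ) = 4.0000
v = R·ω = 4.0000·0.5000 = 2.0000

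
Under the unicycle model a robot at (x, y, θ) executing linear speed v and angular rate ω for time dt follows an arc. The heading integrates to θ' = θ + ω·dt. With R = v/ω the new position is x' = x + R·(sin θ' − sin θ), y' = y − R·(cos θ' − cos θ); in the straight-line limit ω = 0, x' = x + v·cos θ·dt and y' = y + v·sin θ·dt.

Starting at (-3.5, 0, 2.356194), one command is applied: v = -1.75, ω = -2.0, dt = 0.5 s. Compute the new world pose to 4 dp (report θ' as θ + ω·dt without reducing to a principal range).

(-3.2638, -0.8051, 1.3562)

θ' = 2.3562 + -2.0·0.5 = 1.3562
R = v/ω = -1.75/-2.0 = 0.8750
x' = -3.5 + 0.8750·(sin 1.3562 − sin 2.3562) = -3.2638
y' = 0 − 0.8750·(cos 1.3562 − cos 2.3562) = -0.8051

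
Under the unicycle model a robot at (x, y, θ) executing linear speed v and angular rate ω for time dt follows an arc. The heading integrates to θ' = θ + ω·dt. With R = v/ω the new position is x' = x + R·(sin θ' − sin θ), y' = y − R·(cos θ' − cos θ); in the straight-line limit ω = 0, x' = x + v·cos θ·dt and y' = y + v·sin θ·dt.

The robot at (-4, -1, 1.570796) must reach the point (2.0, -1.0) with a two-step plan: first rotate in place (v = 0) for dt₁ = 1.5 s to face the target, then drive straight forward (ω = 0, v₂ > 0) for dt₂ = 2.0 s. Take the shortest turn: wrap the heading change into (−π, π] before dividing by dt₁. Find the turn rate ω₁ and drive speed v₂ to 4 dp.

ω₁ = -1.0472, v₂ = 3.0000

heading to target = atan2(-1−-1, 2−-4) = 0.0000
Δθ = wrap(0.0000 − 1.5708) = -1.5708; ω₁ = Δθ/dt₁ = -1.0472
distance = √((2−-4)² + (-1−-1)²) = 6.0000; v₂ = distance/dt₂ = 3.0000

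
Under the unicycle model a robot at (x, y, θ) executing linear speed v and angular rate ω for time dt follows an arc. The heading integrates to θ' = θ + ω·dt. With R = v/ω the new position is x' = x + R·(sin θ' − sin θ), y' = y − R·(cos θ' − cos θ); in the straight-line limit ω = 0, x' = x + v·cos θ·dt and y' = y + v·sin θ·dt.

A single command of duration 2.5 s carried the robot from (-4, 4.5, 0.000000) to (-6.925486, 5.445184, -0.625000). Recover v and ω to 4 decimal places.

Δθ = -0.625000 − 0.000000 = -0.625000
ω = Δθ/dt = -0.625000/2.5 = -0.2500
R = Δx/(sin θ' − sin θ) = 5.0000
v = R·ω = 5.0000·-0.2500 = -1.2500

v = -1.2500, ω = -0.2500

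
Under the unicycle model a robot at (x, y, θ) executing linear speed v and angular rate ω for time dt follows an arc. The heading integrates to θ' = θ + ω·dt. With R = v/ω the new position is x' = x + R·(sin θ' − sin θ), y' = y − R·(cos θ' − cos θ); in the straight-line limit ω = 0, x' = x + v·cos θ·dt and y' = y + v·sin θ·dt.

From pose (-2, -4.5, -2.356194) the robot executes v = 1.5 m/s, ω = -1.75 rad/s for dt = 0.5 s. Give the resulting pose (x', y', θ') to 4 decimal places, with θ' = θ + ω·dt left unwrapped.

θ' = -2.3562 + -1.75·0.5 = -3.2312
R = v/ω = 1.5/-1.75 = -0.8571
x' = -2 + -0.8571·(sin -3.2312 − sin -2.3562) = -2.6828
y' = -4.5 − -0.8571·(cos -3.2312 − cos -2.3562) = -4.7476

(-2.6828, -4.7476, -3.2312)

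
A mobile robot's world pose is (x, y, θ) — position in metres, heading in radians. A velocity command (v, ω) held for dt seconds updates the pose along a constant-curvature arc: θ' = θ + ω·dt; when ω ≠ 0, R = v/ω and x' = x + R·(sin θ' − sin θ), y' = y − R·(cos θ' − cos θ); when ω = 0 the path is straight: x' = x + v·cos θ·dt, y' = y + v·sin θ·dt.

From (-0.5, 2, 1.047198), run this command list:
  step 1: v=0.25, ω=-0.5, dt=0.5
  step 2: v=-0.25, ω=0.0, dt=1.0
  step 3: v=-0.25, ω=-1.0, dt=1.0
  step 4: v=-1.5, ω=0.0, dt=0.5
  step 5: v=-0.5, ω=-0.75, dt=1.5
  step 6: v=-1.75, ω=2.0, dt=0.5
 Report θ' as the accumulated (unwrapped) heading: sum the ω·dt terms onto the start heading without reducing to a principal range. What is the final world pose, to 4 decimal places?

step 1: θ'=0.7972 (R=-0.5000) → pose (-0.4247, 2.0994, 0.7972)
step 2: θ'=0.7972 (straight) → pose (-0.5994, 1.9205, 0.7972)
step 3: θ'=-0.2028 (R=0.2500) → pose (-0.8286, 1.8503, -0.2028)
step 4: θ'=-0.2028 (straight) → pose (-1.5632, 2.0014, -0.2028)
step 5: θ'=-1.3278 (R=0.6667) → pose (-2.0760, 2.4940, -1.3278)
step 6: θ'=-0.3278 (R=-0.8750) → pose (-2.6436, 3.1118, -0.3278)

(-2.6436, 3.1118, -0.3278)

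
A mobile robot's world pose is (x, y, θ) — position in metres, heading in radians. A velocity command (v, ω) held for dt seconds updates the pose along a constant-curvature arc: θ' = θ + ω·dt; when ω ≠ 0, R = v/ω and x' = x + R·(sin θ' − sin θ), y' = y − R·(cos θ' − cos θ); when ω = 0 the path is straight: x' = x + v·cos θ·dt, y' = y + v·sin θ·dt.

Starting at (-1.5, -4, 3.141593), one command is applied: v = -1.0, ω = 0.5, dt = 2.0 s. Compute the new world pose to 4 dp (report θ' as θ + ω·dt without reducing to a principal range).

(0.1829, -3.0806, 4.1416)

θ' = 3.1416 + 0.5·2.0 = 4.1416
R = v/ω = -1.0/0.5 = -2.0000
x' = -1.5 + -2.0000·(sin 4.1416 − sin 3.1416) = 0.1829
y' = -4 − -2.0000·(cos 4.1416 − cos 3.1416) = -3.0806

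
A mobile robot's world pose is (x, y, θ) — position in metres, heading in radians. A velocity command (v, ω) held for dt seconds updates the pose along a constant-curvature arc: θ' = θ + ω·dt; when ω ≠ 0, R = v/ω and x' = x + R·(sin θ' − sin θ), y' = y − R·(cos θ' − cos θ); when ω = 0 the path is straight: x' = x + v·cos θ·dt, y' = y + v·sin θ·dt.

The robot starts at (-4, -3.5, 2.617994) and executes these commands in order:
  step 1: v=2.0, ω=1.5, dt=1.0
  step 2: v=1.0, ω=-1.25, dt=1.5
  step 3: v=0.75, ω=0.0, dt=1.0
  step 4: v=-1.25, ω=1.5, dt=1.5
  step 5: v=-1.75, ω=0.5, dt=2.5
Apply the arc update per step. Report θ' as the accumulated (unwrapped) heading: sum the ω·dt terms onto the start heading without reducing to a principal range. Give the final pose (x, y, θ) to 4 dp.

step 1: θ'=4.1180 (R=1.3333) → pose (-5.7713, -3.9080, 4.1180)
step 2: θ'=2.2430 (R=-0.8000) → pose (-7.0601, -3.9582, 2.2430)
step 3: θ'=2.2430 (straight) → pose (-7.5271, -3.3713, 2.2430)
step 4: θ'=4.4930 (R=-0.8333) → pose (-6.0617, -3.0338, 4.4930)
step 5: θ'=5.7430 (R=-3.5000) → pose (-7.6777, 0.7296, 5.7430)

(-7.6777, 0.7296, 5.7430)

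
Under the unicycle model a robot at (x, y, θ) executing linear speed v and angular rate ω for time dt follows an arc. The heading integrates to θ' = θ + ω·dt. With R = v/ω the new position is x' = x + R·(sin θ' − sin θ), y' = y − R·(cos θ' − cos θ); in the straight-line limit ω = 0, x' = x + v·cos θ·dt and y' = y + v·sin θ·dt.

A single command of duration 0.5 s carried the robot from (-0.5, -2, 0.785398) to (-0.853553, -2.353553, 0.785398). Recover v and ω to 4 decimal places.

v = -1.0000, ω = 0.0000

Δθ = 0.785398 − 0.785398 = 0.000000
ω = Δθ/dt = 0.000000/0.5 = 0.0000
ω = 0 → v = (Δx·cos θ + Δy·sin θ)/dt = -1.0000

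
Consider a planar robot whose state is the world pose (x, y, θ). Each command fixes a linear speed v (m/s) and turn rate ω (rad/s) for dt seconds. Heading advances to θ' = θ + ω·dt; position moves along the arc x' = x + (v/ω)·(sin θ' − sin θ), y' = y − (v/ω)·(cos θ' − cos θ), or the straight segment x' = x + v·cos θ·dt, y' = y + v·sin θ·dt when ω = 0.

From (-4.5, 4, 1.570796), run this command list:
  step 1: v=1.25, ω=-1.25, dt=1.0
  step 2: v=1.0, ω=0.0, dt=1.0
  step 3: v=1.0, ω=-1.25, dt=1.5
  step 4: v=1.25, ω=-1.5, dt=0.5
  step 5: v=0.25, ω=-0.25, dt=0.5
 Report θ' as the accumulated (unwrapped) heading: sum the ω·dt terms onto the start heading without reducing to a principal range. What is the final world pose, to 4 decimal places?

(-2.1176, 3.8593, -2.4292)

step 1: θ'=0.3208 (R=-1.0000) → pose (-3.8153, 4.9490, 0.3208)
step 2: θ'=0.3208 (straight) → pose (-2.8663, 5.2643, 0.3208)
step 3: θ'=-1.5542 (R=-0.8000) → pose (-1.8142, 4.5184, -1.5542)
step 4: θ'=-2.3042 (R=-0.8333) → pose (-2.0283, 3.9467, -2.3042)
step 5: θ'=-2.4292 (R=-1.0000) → pose (-2.1176, 3.8593, -2.4292)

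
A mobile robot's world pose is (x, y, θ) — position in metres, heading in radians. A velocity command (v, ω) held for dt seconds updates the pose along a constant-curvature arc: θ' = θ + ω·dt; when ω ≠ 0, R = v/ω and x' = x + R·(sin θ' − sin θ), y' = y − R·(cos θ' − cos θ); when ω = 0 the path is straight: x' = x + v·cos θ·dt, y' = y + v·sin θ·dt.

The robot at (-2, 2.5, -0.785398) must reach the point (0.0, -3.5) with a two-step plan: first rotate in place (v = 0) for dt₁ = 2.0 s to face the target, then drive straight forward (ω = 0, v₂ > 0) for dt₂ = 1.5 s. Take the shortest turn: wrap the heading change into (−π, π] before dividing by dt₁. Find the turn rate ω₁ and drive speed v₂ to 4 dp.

ω₁ = -0.2318, v₂ = 4.2164

heading to target = atan2(-3.5−2.5, 0−-2) = -1.2490
Δθ = wrap(-1.2490 − -0.7854) = -0.4636; ω₁ = Δθ/dt₁ = -0.2318
distance = √((0−-2)² + (-3.5−2.5)²) = 6.3246; v₂ = distance/dt₂ = 4.2164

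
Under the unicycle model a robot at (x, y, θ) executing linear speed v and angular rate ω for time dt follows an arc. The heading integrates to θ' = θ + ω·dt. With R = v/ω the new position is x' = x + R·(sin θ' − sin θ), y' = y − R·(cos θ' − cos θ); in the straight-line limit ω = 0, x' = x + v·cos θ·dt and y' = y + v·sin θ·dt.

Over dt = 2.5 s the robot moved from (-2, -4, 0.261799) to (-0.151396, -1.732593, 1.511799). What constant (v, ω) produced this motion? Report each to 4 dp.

Δθ = 1.511799 − 0.261799 = 1.250000
ω = Δθ/dt = 1.250000/2.5 = 0.5000
R = −Δy/(cos θ' − cos θ) = 2.5000
v = R·ω = 2.5000·0.5000 = 1.2500

v = 1.2500, ω = 0.5000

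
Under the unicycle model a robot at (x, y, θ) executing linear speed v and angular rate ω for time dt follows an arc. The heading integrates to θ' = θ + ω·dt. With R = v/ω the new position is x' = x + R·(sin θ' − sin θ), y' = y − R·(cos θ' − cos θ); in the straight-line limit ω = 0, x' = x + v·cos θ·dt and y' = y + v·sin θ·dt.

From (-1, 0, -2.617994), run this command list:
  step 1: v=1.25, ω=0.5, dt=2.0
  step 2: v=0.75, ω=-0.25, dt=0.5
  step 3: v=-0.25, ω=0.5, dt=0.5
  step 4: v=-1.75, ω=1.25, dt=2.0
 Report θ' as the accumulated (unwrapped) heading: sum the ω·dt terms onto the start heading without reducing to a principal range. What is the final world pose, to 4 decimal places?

step 1: θ'=-1.6180 (R=2.5000) → pose (-2.2472, -2.0471, -1.6180)
step 2: θ'=-1.7430 (R=-3.0000) → pose (-2.2882, -2.4196, -1.7430)
step 3: θ'=-1.4930 (R=-0.5000) → pose (-2.2824, -2.2951, -1.4930)
step 4: θ'=1.0070 (R=-1.4000) → pose (-4.8615, -1.6557, 1.0070)

(-4.8615, -1.6557, 1.0070)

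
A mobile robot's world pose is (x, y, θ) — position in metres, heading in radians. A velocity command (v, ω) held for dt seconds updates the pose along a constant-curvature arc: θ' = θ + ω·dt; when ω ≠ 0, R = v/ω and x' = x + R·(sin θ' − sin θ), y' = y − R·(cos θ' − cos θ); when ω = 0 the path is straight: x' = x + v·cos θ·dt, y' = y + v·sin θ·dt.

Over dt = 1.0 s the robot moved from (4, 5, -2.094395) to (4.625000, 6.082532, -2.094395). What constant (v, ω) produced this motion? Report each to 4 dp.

Δθ = -2.094395 − -2.094395 = 0.000000
ω = Δθ/dt = 0.000000/1.0 = 0.0000
ω = 0 → v = (Δx·cos θ + Δy·sin θ)/dt = -1.2500

v = -1.2500, ω = 0.0000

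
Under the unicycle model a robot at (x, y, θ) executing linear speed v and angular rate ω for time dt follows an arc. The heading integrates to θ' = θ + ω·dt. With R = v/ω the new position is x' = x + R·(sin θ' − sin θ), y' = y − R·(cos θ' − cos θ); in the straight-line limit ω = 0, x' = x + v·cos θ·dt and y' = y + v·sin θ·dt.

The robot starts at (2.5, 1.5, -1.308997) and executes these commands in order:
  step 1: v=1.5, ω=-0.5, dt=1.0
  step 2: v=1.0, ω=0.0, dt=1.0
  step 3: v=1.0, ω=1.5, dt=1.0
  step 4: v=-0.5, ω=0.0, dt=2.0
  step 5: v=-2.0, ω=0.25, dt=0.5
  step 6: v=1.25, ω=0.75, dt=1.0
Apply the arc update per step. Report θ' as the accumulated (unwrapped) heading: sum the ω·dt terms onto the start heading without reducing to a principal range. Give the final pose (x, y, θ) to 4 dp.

(2.0036, -0.9687, 0.5660)

step 1: θ'=-1.8090 (R=-3.0000) → pose (2.5175, 0.0157, -1.8090)
step 2: θ'=-1.8090 (straight) → pose (2.2816, -0.9561, -1.8090)
step 3: θ'=-0.3090 (R=0.6667) → pose (2.7267, -1.7485, -0.3090)
step 4: θ'=-0.3090 (straight) → pose (1.7740, -1.4444, -0.3090)
step 5: θ'=-0.1840 (R=-8.0000) → pose (0.8049, -1.2005, -0.1840)
step 6: θ'=0.5660 (R=1.6667) → pose (2.0036, -0.9687, 0.5660)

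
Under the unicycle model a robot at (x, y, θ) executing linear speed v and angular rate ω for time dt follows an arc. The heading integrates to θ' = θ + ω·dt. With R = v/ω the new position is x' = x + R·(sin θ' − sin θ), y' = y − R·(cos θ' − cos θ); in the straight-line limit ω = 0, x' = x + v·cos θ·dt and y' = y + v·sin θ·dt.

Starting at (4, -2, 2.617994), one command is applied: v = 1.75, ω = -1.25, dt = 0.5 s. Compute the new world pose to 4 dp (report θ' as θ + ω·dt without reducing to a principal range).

θ' = 2.6180 + -1.25·0.5 = 1.9930
R = v/ω = 1.75/-1.25 = -1.4000
x' = 4 + -1.4000·(sin 1.9930 − sin 2.6180) = 3.4229
y' = -2 − -1.4000·(cos 1.9930 − cos 2.6180) = -1.3612

(3.4229, -1.3612, 1.9930)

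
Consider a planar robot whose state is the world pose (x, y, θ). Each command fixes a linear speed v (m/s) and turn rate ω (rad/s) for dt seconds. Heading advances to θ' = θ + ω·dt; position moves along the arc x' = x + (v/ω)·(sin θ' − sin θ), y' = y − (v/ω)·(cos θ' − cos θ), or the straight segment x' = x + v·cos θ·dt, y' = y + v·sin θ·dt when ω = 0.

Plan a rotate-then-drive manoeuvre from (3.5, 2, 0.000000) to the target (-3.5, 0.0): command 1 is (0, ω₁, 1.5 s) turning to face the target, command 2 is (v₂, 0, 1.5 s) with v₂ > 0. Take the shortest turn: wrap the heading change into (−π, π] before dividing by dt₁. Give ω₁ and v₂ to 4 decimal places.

heading to target = atan2(0−2, -3.5−3.5) = -2.8633
Δθ = wrap(-2.8633 − 0.0000) = -2.8633; ω₁ = Δθ/dt₁ = -1.9089
distance = √((-3.5−3.5)² + (0−2)²) = 7.2801; v₂ = distance/dt₂ = 4.8534

ω₁ = -1.9089, v₂ = 4.8534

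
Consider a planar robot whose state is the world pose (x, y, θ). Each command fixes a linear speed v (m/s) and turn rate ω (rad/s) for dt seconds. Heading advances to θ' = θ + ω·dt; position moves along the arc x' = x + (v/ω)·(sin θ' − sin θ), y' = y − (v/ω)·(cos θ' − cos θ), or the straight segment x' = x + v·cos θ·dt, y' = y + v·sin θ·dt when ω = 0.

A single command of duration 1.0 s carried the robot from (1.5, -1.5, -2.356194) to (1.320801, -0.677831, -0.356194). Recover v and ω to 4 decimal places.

Δθ = -0.356194 − -2.356194 = 2.000000
ω = Δθ/dt = 2.000000/1.0 = 2.0000
R = −Δy/(cos θ' − cos θ) = -0.5000
v = R·ω = -0.5000·2.0000 = -1.0000

v = -1.0000, ω = 2.0000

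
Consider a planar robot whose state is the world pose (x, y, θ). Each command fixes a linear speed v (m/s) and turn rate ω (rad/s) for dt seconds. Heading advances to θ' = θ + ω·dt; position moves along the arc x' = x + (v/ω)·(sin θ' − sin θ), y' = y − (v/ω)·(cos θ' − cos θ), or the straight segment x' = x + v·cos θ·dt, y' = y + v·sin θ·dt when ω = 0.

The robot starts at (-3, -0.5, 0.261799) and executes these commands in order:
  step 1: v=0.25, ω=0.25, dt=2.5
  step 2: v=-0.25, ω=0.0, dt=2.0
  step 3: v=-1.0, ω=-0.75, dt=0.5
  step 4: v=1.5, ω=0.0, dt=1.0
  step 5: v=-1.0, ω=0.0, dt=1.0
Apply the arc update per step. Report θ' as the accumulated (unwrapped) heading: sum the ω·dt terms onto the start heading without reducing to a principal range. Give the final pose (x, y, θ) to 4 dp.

step 1: θ'=0.8868 (R=1.0000) → pose (-2.4838, -0.1660, 0.8868)
step 2: θ'=0.8868 (straight) → pose (-2.7997, -0.5535, 0.8868)
step 3: θ'=0.5118 (R=1.3333) → pose (-3.1801, -0.8735, 0.5118)
step 4: θ'=0.5118 (straight) → pose (-1.8723, -0.1388, 0.5118)
step 5: θ'=0.5118 (straight) → pose (-2.7442, -0.6286, 0.5118)

(-2.7442, -0.6286, 0.5118)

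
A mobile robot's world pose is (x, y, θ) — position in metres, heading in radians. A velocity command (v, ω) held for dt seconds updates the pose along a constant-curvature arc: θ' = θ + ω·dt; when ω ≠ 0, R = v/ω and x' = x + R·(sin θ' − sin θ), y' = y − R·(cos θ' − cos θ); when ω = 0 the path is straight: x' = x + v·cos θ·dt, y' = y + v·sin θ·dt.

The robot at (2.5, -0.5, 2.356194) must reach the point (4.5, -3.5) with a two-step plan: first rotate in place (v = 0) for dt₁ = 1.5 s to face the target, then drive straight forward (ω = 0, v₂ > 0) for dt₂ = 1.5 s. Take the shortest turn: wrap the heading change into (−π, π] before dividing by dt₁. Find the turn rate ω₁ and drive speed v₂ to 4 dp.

heading to target = atan2(-3.5−-0.5, 4.5−2.5) = -0.9828
Δθ = wrap(-0.9828 − 2.3562) = 2.9442; ω₁ = Δθ/dt₁ = 1.9628
distance = √((4.5−2.5)² + (-3.5−-0.5)²) = 3.6056; v₂ = distance/dt₂ = 2.4037

ω₁ = 1.9628, v₂ = 2.4037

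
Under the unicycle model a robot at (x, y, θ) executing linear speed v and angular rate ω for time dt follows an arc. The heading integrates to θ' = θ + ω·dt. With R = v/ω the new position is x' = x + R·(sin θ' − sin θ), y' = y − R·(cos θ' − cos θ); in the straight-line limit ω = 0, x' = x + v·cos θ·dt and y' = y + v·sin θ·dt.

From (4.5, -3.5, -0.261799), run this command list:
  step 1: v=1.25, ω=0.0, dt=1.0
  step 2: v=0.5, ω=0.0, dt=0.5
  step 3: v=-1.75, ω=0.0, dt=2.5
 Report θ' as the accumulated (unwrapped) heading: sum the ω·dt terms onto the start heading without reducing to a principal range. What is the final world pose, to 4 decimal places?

(1.7230, -2.7559, -0.2618)

step 1: θ'=-0.2618 (straight) → pose (5.7074, -3.8235, -0.2618)
step 2: θ'=-0.2618 (straight) → pose (5.9489, -3.8882, -0.2618)
step 3: θ'=-0.2618 (straight) → pose (1.7230, -2.7559, -0.2618)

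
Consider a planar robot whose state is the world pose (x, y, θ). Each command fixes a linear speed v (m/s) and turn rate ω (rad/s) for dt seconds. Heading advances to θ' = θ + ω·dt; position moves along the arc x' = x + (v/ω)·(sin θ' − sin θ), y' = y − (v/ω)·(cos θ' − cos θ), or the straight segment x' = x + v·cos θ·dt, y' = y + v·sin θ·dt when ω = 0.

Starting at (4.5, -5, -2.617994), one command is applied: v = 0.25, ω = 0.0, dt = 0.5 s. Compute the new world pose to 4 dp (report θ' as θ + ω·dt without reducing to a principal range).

(4.3917, -5.0625, -2.6180)

θ' = -2.6180 + 0.0·0.5 = -2.6180
ω = 0 → straight: x' = 4.5 + 0.25·cos(-2.6180)·0.5 = 4.3917
y' = -5 + 0.25·sin(-2.6180)·0.5 = -5.0625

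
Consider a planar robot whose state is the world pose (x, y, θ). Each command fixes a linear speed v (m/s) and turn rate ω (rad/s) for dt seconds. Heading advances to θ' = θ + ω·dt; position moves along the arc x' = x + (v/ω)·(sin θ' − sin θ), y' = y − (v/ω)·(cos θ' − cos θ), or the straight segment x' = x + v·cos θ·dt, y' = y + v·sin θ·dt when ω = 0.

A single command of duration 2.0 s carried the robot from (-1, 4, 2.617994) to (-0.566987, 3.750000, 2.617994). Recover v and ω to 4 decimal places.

Δθ = 2.617994 − 2.617994 = 0.000000
ω = Δθ/dt = 0.000000/2.0 = 0.0000
ω = 0 → v = (Δx·cos θ + Δy·sin θ)/dt = -0.2500

v = -0.2500, ω = 0.0000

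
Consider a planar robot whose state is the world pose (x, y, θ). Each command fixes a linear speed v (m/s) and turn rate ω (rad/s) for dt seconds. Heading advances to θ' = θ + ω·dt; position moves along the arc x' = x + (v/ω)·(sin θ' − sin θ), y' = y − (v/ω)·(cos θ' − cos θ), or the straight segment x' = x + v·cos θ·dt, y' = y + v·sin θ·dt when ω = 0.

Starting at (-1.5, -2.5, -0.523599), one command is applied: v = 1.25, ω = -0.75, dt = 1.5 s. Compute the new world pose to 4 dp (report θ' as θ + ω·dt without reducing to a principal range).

(-0.6717, -4.0729, -1.6486)

θ' = -0.5236 + -0.75·1.5 = -1.6486
R = v/ω = 1.25/-0.75 = -1.6667
x' = -1.5 + -1.6667·(sin -1.6486 − sin -0.5236) = -0.6717
y' = -2.5 − -1.6667·(cos -1.6486 − cos -0.5236) = -4.0729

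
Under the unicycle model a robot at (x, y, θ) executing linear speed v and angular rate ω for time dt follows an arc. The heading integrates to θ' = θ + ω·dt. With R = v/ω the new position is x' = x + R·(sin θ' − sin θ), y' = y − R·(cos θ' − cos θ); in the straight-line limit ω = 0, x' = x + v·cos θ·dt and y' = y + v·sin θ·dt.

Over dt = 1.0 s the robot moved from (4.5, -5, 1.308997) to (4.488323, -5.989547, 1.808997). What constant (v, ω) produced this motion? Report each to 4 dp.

v = -1.0000, ω = 0.5000

Δθ = 1.808997 − 1.308997 = 0.500000
ω = Δθ/dt = 0.500000/1.0 = 0.5000
R = −Δy/(cos θ' − cos θ) = -2.0000
v = R·ω = -2.0000·0.5000 = -1.0000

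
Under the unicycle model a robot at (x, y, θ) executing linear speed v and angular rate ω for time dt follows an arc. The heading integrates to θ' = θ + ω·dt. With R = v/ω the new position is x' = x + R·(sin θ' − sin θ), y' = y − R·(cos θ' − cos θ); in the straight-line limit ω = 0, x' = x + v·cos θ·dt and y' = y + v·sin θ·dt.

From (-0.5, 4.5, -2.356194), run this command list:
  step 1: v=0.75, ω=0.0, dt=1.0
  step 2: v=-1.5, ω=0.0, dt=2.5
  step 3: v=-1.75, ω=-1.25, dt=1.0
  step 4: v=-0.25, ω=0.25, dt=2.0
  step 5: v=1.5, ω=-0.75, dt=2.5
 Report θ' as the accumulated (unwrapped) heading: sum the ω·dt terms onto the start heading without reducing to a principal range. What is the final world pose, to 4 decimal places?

(1.7231, 9.3075, -4.9812)

step 1: θ'=-2.3562 (straight) → pose (-1.0303, 3.9697, -2.3562)
step 2: θ'=-2.3562 (straight) → pose (1.6213, 6.6213, -2.3562)
step 3: θ'=-3.6062 (R=1.4000) → pose (3.2386, 6.8830, -3.6062)
step 4: θ'=-3.1062 (R=-1.0000) → pose (3.7220, 6.7776, -3.1062)
step 5: θ'=-4.9812 (R=-2.0000) → pose (1.7231, 9.3075, -4.9812)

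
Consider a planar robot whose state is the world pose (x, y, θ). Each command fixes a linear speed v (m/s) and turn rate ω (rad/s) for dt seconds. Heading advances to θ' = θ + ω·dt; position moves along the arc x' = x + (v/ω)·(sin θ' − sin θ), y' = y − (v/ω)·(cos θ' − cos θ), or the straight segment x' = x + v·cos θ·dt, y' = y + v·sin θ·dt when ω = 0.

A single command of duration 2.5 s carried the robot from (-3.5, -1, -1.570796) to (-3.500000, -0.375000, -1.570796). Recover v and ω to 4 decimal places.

v = -0.2500, ω = 0.0000

Δθ = -1.570796 − -1.570796 = 0.000000
ω = Δθ/dt = 0.000000/2.5 = 0.0000
ω = 0 → v = (Δx·cos θ + Δy·sin θ)/dt = -0.2500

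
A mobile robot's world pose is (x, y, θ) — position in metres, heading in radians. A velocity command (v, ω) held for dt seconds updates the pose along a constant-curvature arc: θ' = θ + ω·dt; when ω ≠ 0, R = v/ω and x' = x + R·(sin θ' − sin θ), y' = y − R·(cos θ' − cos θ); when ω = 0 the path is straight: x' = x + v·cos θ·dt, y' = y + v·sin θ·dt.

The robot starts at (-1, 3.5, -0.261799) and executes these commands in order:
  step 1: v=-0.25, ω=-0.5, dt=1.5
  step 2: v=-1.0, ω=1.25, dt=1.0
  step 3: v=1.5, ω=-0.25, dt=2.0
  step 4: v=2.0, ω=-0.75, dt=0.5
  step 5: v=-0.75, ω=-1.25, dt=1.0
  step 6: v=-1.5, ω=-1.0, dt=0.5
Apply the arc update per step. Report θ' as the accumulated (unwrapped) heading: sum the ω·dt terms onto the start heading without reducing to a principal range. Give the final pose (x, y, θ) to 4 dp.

step 1: θ'=-1.0118 (R=0.5000) → pose (-1.2945, 3.7178, -1.0118)
step 2: θ'=0.2382 (R=-0.8000) → pose (-2.1615, 4.0709, 0.2382)
step 3: θ'=-0.2618 (R=-6.0000) → pose (0.8072, 4.0359, -0.2618)
step 4: θ'=-0.6368 (R=-2.6667) → pose (1.7026, 3.6041, -0.6368)
step 5: θ'=-1.8868 (R=0.6000) → pose (1.4891, 4.2730, -1.8868)
step 6: θ'=-2.3868 (R=1.5000) → pose (1.8872, 4.8994, -2.3868)

(1.8872, 4.8994, -2.3868)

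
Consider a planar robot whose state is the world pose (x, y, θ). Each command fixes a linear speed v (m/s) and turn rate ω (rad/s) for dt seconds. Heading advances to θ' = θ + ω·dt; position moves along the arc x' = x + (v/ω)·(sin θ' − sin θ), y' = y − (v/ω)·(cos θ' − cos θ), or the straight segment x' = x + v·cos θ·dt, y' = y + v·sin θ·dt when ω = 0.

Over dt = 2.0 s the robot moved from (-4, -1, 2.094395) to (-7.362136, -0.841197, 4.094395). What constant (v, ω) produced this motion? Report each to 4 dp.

Δθ = 4.094395 − 2.094395 = 2.000000
ω = Δθ/dt = 2.000000/2.0 = 1.0000
R = Δx/(sin θ' − sin θ) = 2.0000
v = R·ω = 2.0000·1.0000 = 2.0000

v = 2.0000, ω = 1.0000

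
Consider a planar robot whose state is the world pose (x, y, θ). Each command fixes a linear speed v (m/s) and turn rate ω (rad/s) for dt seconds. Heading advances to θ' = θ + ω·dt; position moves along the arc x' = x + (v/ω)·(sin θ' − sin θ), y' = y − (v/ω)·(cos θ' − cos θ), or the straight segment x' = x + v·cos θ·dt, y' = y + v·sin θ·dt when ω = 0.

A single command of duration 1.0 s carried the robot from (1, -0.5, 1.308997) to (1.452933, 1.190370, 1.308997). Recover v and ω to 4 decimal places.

Δθ = 1.308997 − 1.308997 = 0.000000
ω = Δθ/dt = 0.000000/1.0 = 0.0000
ω = 0 → v = (Δx·cos θ + Δy·sin θ)/dt = 1.7500

v = 1.7500, ω = 0.0000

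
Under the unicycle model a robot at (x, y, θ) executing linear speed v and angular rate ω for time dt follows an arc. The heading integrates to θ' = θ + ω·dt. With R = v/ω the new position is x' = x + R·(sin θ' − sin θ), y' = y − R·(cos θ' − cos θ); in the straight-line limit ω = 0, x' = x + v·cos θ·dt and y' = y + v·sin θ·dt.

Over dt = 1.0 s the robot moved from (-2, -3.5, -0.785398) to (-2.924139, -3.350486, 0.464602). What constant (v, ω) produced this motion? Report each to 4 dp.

v = -1.0000, ω = 1.2500

Δθ = 0.464602 − -0.785398 = 1.250000
ω = Δθ/dt = 1.250000/1.0 = 1.2500
R = Δx/(sin θ' − sin θ) = -0.8000
v = R·ω = -0.8000·1.2500 = -1.0000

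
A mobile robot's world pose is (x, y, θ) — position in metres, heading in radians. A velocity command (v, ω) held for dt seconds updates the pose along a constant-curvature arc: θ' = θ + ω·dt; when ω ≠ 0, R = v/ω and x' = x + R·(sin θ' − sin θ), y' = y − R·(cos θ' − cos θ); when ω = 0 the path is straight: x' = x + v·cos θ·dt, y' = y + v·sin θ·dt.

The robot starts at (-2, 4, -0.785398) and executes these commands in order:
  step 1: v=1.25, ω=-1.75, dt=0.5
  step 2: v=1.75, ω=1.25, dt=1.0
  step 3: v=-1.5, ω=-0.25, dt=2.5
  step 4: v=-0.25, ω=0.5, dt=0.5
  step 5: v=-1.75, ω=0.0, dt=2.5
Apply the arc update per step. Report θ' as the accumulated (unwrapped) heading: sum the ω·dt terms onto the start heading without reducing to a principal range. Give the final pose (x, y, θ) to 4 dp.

step 1: θ'=-1.6604 (R=-0.7143) → pose (-1.7937, 3.4310, -1.6604)
step 2: θ'=-0.4104 (R=1.4000) → pose (-0.9578, 2.0220, -0.4104)
step 3: θ'=-1.0354 (R=6.0000) → pose (-3.7244, 4.4627, -1.0354)
step 4: θ'=-0.7854 (R=-0.5000) → pose (-3.8009, 4.5611, -0.7854)
step 5: θ'=-0.7854 (straight) → pose (-6.8945, 7.6547, -0.7854)

(-6.8945, 7.6547, -0.7854)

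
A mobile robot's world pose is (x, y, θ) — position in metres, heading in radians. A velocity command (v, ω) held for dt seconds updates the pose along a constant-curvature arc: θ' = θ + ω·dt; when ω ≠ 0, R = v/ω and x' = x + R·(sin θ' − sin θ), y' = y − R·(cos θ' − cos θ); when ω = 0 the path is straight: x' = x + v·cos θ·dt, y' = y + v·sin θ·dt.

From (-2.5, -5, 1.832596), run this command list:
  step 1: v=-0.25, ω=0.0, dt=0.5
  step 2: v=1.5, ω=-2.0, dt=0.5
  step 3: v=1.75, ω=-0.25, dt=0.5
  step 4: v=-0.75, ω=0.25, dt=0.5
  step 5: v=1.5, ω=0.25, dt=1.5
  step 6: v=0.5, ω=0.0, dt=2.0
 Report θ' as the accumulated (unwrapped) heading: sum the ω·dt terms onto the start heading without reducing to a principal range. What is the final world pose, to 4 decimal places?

(-0.4135, -1.2331, 1.2076)

step 1: θ'=1.8326 (straight) → pose (-2.4676, -5.1207, 1.8326)
step 2: θ'=0.8326 (R=-0.7500) → pose (-2.2980, -4.4219, 0.8326)
step 3: θ'=0.7076 (R=-7.0000) → pose (-1.6703, -3.8131, 0.7076)
step 4: θ'=0.8326 (R=-3.0000) → pose (-1.9393, -4.0740, 0.8326)
step 5: θ'=1.2076 (R=6.0000) → pose (-0.7688, -2.1679, 1.2076)
step 6: θ'=1.2076 (straight) → pose (-0.4135, -1.2331, 1.2076)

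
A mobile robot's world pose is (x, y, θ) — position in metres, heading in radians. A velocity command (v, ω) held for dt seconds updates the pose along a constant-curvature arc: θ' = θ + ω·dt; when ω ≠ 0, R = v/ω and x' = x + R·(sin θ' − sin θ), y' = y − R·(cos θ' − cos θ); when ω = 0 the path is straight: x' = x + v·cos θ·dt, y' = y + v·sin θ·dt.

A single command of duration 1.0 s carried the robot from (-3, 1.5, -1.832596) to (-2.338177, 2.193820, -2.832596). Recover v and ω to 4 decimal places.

v = -1.0000, ω = -1.0000

Δθ = -2.832596 − -1.832596 = -1.000000
ω = Δθ/dt = -1.000000/1.0 = -1.0000
R = −Δy/(cos θ' − cos θ) = 1.0000
v = R·ω = 1.0000·-1.0000 = -1.0000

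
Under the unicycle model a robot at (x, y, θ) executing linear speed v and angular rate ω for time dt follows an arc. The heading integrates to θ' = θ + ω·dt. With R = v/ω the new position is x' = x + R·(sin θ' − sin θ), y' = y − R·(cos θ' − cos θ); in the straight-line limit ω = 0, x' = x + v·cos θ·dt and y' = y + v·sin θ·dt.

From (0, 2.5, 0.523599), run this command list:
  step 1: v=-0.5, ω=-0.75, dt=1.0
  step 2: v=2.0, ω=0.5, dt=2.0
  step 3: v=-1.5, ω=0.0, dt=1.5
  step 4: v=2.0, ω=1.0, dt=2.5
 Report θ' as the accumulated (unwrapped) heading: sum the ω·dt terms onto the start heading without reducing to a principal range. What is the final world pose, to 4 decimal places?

(-0.0606, 5.3053, 3.2736)

step 1: θ'=-0.2264 (R=0.6667) → pose (-0.4830, 2.4277, -0.2264)
step 2: θ'=0.7736 (R=4.0000) → pose (3.2098, 3.4640, 0.7736)
step 3: θ'=0.7736 (straight) → pose (1.6001, 1.8919, 0.7736)
step 4: θ'=3.2736 (R=2.0000) → pose (-0.0606, 5.3053, 3.2736)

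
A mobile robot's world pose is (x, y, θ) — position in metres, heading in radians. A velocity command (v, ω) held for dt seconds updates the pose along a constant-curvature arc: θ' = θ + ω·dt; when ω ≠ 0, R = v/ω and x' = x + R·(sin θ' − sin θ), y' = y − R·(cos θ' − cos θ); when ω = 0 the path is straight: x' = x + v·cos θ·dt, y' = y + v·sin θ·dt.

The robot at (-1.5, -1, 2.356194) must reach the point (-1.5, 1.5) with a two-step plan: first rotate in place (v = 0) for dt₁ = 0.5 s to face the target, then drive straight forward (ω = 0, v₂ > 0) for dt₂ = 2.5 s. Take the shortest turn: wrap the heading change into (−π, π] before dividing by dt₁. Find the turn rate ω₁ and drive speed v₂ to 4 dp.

ω₁ = -1.5708, v₂ = 1.0000

heading to target = atan2(1.5−-1, -1.5−-1.5) = 1.5708
Δθ = wrap(1.5708 − 2.3562) = -0.7854; ω₁ = Δθ/dt₁ = -1.5708
distance = √((-1.5−-1.5)² + (1.5−-1)²) = 2.5000; v₂ = distance/dt₂ = 1.0000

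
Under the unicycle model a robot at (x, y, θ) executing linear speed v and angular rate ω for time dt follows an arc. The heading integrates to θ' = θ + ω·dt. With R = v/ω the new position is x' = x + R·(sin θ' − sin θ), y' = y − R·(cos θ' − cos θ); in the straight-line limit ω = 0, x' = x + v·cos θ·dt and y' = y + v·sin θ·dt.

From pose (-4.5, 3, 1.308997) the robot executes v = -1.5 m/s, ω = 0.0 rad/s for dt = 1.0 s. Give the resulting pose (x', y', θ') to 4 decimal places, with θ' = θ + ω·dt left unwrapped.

θ' = 1.3090 + 0.0·1.0 = 1.3090
ω = 0 → straight: x' = -4.5 + -1.5·cos(1.3090)·1.0 = -4.8882
y' = 3 + -1.5·sin(1.3090)·1.0 = 1.5511

(-4.8882, 1.5511, 1.3090)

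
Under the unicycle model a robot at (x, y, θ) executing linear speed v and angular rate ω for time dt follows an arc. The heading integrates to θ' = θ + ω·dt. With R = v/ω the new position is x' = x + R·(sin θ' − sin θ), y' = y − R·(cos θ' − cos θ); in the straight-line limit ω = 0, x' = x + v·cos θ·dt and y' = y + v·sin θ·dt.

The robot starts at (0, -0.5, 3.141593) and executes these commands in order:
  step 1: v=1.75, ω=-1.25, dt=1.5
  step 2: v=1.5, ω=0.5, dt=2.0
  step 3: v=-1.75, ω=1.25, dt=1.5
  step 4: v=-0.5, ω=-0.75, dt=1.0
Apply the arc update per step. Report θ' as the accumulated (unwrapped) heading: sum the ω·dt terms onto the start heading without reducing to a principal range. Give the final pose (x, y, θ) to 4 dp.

(0.7533, 4.5677, 3.3916)

step 1: θ'=1.2666 (R=-1.4000) → pose (-1.3357, 1.3193, 1.2666)
step 2: θ'=2.2666 (R=3.0000) → pose (-1.8953, 4.1409, 2.2666)
step 3: θ'=4.1416 (R=-1.4000) → pose (0.3573, 4.2819, 4.1416)
step 4: θ'=3.3916 (R=0.6667) → pose (0.7533, 4.5677, 3.3916)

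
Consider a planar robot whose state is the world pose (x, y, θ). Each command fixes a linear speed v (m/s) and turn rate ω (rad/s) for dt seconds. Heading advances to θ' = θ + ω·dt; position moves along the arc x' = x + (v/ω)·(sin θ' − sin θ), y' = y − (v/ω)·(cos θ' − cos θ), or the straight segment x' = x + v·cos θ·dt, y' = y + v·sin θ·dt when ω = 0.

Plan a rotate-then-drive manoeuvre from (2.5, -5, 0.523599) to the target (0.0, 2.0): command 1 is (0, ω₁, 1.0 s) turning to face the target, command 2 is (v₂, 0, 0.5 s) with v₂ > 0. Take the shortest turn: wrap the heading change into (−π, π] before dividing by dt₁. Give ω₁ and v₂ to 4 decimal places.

ω₁ = 1.3902, v₂ = 14.8661

heading to target = atan2(2−-5, 0−2.5) = 1.9138
Δθ = wrap(1.9138 − 0.5236) = 1.3902; ω₁ = Δθ/dt₁ = 1.3902
distance = √((0−2.5)² + (2−-5)²) = 7.4330; v₂ = distance/dt₂ = 14.8661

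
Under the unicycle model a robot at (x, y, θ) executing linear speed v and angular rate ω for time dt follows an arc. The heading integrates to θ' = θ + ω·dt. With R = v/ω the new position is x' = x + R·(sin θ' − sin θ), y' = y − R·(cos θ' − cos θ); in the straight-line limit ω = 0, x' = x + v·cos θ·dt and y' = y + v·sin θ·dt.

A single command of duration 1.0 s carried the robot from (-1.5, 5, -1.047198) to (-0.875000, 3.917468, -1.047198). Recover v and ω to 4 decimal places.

Δθ = -1.047198 − -1.047198 = 0.000000
ω = Δθ/dt = 0.000000/1.0 = 0.0000
ω = 0 → v = (Δx·cos θ + Δy·sin θ)/dt = 1.2500

v = 1.2500, ω = 0.0000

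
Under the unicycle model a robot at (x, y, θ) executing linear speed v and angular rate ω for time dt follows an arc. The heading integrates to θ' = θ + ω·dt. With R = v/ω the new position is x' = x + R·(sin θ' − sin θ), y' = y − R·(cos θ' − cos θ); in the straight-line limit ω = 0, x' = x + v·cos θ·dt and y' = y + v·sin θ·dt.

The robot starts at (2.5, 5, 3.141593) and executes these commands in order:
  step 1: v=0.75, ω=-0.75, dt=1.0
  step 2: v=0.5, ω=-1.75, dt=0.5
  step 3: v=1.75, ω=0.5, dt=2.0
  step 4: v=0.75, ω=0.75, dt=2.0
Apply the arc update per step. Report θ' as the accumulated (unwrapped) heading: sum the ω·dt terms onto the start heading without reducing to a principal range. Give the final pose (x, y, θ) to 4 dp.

step 1: θ'=2.3916 (R=-1.0000) → pose (1.8184, 5.2683, 2.3916)
step 2: θ'=1.5166 (R=-0.2857) → pose (1.7278, 5.4928, 1.5166)
step 3: θ'=2.5166 (R=3.5000) → pose (0.2808, 8.5208, 2.5166)
step 4: θ'=4.0166 (R=1.0000) → pose (-1.0718, 8.3509, 4.0166)

(-1.0718, 8.3509, 4.0166)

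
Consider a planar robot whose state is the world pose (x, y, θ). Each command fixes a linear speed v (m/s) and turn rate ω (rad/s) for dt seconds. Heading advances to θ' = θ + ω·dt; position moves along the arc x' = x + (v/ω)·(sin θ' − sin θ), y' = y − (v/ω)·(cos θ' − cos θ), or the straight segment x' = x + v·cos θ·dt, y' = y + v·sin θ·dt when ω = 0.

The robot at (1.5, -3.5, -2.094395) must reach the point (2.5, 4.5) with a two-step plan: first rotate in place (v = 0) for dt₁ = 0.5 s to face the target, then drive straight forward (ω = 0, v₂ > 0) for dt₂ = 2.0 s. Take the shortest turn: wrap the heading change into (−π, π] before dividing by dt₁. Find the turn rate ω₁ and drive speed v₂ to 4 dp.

heading to target = atan2(4.5−-3.5, 2.5−1.5) = 1.4464
Δθ = wrap(1.4464 − -2.0944) = -2.7423; ω₁ = Δθ/dt₁ = -5.4847
distance = √((2.5−1.5)² + (4.5−-3.5)²) = 8.0623; v₂ = distance/dt₂ = 4.0311

ω₁ = -5.4847, v₂ = 4.0311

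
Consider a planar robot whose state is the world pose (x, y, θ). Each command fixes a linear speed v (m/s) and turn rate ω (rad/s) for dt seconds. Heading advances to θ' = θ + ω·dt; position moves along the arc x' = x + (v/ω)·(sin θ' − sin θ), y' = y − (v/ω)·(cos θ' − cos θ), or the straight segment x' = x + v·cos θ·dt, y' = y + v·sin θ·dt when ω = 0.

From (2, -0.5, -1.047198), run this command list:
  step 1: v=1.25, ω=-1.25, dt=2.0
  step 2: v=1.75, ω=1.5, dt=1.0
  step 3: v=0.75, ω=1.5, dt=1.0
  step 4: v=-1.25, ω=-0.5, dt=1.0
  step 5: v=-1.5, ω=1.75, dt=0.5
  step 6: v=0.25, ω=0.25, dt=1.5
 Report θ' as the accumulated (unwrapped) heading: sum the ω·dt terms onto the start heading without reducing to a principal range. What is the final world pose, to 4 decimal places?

step 1: θ'=-3.5472 (R=-1.0000) → pose (0.7394, -1.9189, -3.5472)
step 2: θ'=-2.0472 (R=1.1667) → pose (-0.7577, -2.4559, -2.0472)
step 3: θ'=-0.5472 (R=0.5000) → pose (-0.5735, -3.1121, -0.5472)
step 4: θ'=-1.0472 (R=2.5000) → pose (-1.4378, -2.2272, -1.0472)
step 5: θ'=-0.1722 (R=-0.8571) → pose (-2.0333, -1.8113, -0.1722)
step 6: θ'=0.2028 (R=1.0000) → pose (-1.6605, -1.8056, 0.2028)

(-1.6605, -1.8056, 0.2028)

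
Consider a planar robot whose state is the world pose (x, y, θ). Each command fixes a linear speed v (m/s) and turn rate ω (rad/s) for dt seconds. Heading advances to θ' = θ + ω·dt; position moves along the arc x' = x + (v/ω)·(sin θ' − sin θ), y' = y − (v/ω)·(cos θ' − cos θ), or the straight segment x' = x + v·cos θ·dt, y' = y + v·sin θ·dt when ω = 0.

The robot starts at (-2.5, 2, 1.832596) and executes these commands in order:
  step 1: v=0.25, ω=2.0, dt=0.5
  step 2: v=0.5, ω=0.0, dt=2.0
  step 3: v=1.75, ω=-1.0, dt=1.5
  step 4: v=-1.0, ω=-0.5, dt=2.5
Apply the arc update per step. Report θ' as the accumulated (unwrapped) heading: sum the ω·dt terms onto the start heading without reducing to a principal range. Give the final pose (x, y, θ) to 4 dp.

(-6.4823, 2.9496, 0.0826)

step 1: θ'=2.8326 (R=0.1250) → pose (-2.5827, 2.0867, 2.8326)
step 2: θ'=2.8326 (straight) → pose (-3.5354, 2.3908, 2.8326)
step 3: θ'=1.3326 (R=-1.7500) → pose (-4.7038, 4.4709, 1.3326)
step 4: θ'=0.0826 (R=2.0000) → pose (-6.4823, 2.9496, 0.0826)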